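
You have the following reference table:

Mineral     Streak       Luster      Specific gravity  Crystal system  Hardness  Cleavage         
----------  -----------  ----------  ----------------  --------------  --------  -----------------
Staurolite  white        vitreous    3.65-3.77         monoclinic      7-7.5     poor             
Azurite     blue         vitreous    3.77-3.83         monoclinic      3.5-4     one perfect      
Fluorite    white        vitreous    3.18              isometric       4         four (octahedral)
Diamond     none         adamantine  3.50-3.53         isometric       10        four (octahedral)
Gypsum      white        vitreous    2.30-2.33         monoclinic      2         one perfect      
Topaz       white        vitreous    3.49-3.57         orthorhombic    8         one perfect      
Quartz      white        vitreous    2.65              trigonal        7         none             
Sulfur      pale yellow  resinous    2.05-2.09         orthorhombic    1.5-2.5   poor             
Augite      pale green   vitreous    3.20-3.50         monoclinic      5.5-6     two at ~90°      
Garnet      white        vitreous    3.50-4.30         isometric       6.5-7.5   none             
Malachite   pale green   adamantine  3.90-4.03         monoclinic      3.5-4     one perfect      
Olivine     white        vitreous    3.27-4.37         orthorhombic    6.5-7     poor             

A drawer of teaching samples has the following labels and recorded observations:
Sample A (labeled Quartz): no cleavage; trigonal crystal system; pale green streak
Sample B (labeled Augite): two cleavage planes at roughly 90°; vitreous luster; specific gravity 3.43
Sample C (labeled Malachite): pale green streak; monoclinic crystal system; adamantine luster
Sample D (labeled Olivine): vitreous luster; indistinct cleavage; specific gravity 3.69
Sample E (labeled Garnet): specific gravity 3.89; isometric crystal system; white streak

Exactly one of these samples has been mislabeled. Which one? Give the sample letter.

Sample A: Quartz has white streak, but the record shows pale green streak — this label is wrong.
Sample B: all recorded properties match Augite.
Sample C: all recorded properties match Malachite.
Sample D: all recorded properties match Olivine.
Sample E: all recorded properties match Garnet.
Only sample A is inconsistent with its label.

A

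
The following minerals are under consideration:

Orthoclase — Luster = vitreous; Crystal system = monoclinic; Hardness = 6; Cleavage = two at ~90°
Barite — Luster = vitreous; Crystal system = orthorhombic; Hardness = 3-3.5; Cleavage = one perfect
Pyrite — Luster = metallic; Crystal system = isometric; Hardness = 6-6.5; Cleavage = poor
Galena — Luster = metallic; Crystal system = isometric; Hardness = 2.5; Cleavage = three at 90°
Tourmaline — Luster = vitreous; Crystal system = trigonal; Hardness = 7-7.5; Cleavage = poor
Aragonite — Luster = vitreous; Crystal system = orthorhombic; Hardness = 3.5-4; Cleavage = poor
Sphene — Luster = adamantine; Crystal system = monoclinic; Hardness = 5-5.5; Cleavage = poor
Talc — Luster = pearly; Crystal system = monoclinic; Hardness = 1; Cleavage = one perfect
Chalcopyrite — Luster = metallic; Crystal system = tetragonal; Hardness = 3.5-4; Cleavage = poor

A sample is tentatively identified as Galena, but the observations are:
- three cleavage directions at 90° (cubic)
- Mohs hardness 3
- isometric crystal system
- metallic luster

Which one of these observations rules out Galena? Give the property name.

Three cleavage directions at 90° (cubic): Galena has cleavage three at 90° — agrees.
Mohs hardness 3: Galena has hardness 2.5 — inconsistent.
Isometric crystal system: Galena has isometric system — agrees.
Metallic luster: Galena has metallic luster — agrees.
Only the hardness is inconsistent.

hardness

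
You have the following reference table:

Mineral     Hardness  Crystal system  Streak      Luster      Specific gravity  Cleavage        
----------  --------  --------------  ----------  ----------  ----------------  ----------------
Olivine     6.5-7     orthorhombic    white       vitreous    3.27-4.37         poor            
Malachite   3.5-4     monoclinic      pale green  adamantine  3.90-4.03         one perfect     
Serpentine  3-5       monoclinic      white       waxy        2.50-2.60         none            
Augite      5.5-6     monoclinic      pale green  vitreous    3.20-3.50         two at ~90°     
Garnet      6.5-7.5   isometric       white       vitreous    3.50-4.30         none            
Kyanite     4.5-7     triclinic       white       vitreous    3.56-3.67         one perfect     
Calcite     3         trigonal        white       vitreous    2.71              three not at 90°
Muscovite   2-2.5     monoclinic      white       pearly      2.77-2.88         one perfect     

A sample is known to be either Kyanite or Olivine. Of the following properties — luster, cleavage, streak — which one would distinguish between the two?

Luster: both vitreous — shared.
Cleavage: Kyanite one perfect, Olivine poor — distinct.
Streak: both white — shared.
Cleavage is the diagnostic property here.

cleavage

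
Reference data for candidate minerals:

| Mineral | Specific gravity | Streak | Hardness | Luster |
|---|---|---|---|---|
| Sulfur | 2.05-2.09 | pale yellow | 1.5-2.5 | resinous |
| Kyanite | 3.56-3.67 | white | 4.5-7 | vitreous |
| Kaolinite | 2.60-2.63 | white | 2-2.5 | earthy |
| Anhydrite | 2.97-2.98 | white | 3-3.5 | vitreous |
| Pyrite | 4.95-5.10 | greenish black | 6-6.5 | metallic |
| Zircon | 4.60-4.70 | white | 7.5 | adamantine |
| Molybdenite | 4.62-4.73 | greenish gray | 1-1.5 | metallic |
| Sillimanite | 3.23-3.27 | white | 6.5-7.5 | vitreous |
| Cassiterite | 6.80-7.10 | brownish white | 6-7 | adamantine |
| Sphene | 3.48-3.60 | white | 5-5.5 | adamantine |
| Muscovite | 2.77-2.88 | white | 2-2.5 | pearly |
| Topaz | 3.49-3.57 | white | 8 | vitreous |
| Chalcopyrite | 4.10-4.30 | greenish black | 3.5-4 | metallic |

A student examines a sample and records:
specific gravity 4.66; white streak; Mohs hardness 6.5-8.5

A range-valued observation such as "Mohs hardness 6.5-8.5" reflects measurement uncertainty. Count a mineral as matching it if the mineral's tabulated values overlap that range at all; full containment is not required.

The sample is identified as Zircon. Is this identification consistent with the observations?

Specific gravity 4.66 — matches Zircon (SG 4.60-4.70).
White streak — matches Zircon (white streak).
Mohs hardness 6.5-8.5 — matches Zircon (hardness 7.5).
Every observed property is compatible with the reference values for Zircon.

Yes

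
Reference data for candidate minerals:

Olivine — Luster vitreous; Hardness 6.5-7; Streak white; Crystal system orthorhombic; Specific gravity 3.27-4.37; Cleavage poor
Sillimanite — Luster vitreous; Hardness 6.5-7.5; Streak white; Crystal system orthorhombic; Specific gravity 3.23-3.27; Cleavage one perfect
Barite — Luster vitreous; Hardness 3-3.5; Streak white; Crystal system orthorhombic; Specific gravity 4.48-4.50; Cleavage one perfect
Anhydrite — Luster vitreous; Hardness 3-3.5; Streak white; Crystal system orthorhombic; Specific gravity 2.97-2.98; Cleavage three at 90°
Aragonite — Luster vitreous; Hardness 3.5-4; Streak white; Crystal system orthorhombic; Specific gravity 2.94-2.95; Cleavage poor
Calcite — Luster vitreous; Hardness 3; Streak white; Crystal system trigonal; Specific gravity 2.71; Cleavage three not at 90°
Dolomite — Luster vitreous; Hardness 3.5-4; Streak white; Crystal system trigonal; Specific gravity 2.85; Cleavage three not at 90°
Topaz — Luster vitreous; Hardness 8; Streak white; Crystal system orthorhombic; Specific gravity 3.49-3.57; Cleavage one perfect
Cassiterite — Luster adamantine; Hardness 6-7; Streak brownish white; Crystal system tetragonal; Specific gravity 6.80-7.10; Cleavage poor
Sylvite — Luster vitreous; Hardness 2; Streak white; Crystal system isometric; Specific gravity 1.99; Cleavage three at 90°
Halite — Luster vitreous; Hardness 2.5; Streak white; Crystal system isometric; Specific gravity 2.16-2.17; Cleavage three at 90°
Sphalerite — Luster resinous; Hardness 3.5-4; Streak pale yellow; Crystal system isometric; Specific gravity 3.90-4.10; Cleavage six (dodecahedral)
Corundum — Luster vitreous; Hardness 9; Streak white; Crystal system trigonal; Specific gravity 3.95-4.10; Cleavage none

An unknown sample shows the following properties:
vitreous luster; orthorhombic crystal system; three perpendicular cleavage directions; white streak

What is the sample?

Anhydrite

Vitreous luster rules out Cassiterite, Sphalerite.
Orthorhombic crystal system eliminates Calcite, Dolomite, Sylvite, Halite, Corundum.
Three perpendicular cleavage directions — only Anhydrite remains.
White streak — every remaining candidate is consistent.
Only Anhydrite satisfies all observations.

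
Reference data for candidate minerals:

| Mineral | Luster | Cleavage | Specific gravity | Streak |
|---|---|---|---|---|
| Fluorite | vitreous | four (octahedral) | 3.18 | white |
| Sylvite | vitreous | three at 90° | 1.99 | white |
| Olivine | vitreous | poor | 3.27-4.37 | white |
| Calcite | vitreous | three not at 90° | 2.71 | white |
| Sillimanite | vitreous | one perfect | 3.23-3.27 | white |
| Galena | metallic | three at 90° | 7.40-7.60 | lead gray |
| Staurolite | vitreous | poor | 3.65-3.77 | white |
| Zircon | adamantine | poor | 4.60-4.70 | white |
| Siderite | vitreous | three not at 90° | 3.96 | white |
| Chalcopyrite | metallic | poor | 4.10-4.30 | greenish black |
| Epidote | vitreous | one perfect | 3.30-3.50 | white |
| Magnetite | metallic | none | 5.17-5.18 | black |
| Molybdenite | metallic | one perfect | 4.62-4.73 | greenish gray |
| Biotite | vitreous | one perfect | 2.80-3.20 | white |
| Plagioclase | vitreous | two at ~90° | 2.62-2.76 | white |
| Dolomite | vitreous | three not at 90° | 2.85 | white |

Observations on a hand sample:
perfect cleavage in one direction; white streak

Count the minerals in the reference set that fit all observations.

Perfect cleavage in one direction: Sillimanite, Epidote, Molybdenite, Biotite remain.
White streak is inconsistent with Molybdenite.
Remaining candidates: Biotite, Epidote, Sillimanite.
That is 3 minerals.

3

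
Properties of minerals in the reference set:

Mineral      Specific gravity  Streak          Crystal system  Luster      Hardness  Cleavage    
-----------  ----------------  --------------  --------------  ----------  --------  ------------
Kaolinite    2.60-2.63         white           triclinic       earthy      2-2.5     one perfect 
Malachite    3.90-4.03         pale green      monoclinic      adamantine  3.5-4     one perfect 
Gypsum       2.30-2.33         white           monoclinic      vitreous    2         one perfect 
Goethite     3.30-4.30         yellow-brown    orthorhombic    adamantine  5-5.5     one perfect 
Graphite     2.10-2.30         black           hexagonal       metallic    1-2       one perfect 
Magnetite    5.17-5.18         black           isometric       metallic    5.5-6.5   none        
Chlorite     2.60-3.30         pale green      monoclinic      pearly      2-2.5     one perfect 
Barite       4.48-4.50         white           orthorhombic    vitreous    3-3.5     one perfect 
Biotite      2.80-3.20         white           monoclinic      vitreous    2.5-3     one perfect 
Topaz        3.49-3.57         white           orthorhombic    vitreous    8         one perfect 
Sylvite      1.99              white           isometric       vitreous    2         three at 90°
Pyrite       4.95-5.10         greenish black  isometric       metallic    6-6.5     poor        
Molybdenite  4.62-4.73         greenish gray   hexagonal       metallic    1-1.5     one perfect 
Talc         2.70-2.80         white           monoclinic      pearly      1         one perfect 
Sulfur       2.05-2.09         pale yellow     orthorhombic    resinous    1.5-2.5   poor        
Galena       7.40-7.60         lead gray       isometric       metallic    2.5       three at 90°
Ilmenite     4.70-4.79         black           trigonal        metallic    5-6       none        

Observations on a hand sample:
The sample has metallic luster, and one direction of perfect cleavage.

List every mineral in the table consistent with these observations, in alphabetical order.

Metallic luster — Graphite, Magnetite, Pyrite, Molybdenite, Galena, Ilmenite remain.
One direction of perfect cleavage — Graphite, Molybdenite remain.
Consistent with every observation: Graphite, Molybdenite.

Graphite, Molybdenite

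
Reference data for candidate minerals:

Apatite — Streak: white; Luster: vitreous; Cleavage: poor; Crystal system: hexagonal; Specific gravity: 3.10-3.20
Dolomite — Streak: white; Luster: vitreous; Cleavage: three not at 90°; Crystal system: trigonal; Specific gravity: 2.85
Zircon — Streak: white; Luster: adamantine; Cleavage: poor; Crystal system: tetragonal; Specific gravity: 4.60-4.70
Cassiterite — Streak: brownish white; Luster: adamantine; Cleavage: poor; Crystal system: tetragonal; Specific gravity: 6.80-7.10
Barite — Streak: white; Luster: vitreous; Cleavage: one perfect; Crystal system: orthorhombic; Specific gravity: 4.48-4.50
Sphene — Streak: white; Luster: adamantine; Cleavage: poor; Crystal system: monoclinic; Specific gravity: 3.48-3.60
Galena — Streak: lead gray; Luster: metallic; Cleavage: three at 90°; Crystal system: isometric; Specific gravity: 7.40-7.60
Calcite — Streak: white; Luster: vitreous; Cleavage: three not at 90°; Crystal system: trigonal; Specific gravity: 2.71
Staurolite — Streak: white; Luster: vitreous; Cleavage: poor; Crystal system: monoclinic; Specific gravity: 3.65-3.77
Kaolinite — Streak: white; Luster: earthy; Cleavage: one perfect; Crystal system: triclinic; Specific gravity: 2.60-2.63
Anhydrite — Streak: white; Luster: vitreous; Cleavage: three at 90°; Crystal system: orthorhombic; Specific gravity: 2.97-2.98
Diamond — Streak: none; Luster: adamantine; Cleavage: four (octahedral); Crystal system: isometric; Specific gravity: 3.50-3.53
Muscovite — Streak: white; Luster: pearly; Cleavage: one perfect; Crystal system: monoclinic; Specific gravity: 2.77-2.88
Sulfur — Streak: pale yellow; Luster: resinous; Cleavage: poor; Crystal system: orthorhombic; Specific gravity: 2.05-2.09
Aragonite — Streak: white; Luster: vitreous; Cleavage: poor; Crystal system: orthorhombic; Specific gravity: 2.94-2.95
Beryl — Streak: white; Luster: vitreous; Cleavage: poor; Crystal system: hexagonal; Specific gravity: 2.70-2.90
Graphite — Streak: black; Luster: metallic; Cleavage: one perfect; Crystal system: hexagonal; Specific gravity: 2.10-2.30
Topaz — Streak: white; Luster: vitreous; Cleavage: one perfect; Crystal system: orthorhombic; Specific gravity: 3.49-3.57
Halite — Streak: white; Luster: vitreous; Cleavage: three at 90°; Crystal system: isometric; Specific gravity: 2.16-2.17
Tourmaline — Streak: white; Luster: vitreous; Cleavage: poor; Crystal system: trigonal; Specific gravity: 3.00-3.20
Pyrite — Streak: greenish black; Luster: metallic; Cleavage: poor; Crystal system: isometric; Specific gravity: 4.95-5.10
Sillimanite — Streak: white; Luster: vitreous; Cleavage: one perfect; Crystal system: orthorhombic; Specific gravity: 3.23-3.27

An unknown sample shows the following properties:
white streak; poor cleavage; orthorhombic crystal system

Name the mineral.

Aragonite

White streak excludes Cassiterite, Galena, Diamond, Sulfur, Graphite, Pyrite.
Poor cleavage: Apatite, Zircon, Sphene, Staurolite, Aragonite, Beryl, Tourmaline remain.
Orthorhombic crystal system: narrows the field to Aragonite.
Aragonite is the sole remaining match.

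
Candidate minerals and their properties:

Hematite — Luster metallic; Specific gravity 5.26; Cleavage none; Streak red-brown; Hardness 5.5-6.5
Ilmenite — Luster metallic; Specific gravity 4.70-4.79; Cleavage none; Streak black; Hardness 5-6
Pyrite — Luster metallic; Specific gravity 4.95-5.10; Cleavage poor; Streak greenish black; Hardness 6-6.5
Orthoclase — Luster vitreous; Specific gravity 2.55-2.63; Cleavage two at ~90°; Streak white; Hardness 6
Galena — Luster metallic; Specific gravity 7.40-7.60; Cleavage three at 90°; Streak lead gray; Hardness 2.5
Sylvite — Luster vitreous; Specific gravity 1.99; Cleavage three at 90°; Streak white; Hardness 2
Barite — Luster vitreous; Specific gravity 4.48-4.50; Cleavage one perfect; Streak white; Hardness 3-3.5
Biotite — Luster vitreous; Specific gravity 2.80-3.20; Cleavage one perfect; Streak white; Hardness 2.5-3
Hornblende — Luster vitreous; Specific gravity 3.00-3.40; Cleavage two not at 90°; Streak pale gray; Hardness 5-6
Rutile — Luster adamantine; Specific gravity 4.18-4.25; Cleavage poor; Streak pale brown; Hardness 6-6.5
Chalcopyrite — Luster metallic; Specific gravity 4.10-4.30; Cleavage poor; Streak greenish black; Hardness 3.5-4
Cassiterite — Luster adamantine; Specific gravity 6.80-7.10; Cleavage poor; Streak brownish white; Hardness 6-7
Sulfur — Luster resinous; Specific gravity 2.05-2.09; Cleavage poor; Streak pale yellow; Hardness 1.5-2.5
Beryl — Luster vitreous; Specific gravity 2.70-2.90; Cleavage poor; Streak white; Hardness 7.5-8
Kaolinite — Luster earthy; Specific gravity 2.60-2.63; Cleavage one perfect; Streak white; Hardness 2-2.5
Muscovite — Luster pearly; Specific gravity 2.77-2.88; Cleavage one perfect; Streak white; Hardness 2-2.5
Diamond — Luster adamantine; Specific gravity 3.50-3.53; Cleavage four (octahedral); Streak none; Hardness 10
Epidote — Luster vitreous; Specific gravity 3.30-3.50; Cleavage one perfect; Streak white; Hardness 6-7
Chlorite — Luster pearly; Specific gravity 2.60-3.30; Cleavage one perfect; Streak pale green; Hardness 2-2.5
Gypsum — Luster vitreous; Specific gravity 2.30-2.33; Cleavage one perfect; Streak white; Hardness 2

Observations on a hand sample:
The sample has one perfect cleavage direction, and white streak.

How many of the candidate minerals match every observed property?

One perfect cleavage direction — Barite, Biotite, Kaolinite, Muscovite, Epidote, Chlorite, Gypsum remain.
White streak eliminates Chlorite.
Consistent with every observation: Barite, Biotite, Epidote, Gypsum, Kaolinite, Muscovite.
That is 6 minerals.

6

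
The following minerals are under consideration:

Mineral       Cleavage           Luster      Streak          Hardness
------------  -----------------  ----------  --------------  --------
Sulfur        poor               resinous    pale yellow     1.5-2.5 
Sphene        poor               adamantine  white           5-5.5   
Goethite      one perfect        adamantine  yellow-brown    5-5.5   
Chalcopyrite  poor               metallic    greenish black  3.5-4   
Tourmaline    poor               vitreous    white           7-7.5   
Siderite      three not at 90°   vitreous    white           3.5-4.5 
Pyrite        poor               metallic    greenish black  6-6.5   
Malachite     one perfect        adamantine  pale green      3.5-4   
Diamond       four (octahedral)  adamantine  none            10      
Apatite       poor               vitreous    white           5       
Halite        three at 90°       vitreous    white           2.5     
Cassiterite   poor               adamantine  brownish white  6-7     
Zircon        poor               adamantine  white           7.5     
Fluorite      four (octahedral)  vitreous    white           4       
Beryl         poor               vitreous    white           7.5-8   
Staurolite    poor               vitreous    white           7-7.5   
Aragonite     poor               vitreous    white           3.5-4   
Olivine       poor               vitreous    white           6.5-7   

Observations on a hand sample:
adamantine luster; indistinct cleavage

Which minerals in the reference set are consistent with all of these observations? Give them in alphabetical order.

Cassiterite, Sphene, Zircon

Adamantine luster: leaves Sphene, Goethite, Malachite, Diamond, Cassiterite, Zircon.
Indistinct cleavage eliminates Goethite, Malachite, Diamond.
Consistent with every observation: Cassiterite, Sphene, Zircon.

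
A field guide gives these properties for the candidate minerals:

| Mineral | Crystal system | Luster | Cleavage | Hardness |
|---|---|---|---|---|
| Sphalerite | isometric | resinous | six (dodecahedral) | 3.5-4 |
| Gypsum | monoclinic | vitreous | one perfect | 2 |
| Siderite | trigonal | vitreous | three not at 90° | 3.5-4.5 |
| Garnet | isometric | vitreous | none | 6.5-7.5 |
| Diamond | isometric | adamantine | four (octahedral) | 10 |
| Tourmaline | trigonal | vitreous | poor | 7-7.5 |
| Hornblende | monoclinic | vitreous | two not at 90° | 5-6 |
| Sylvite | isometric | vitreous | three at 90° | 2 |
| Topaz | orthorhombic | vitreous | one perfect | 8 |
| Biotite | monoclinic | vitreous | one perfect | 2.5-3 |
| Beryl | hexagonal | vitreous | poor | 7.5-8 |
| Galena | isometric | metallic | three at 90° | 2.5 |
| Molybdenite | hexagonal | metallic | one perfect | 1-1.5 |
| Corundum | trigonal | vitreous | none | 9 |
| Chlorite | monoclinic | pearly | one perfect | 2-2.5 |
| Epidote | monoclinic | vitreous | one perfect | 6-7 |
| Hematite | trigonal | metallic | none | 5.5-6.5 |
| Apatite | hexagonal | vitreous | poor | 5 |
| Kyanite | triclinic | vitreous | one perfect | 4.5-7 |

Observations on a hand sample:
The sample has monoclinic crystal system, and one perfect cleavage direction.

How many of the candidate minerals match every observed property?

4

Monoclinic crystal system: leaves Gypsum, Hornblende, Biotite, Chlorite, Epidote.
One perfect cleavage direction eliminates Hornblende.
Consistent with every observation: Biotite, Chlorite, Epidote, Gypsum.
That is 4 minerals.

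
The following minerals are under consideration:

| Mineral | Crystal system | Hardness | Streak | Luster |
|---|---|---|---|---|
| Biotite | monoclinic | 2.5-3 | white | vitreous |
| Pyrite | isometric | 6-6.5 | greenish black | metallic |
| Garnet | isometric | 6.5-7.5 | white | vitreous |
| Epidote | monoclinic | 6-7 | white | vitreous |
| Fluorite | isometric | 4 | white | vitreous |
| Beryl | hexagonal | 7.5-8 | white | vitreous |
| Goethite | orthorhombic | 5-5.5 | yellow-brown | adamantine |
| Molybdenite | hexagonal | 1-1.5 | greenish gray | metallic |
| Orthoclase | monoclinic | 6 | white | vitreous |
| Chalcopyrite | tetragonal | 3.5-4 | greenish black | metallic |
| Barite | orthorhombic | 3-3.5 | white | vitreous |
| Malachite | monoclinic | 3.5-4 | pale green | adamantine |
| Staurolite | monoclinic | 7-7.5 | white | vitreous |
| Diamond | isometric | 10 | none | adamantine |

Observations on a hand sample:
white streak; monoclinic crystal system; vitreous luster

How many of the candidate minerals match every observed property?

White streak rules out Pyrite, Goethite, Molybdenite, Chalcopyrite, Malachite, Diamond.
Monoclinic crystal system excludes Garnet, Fluorite, Beryl, Barite.
Vitreous luster: no further eliminations.
Remaining candidates: Biotite, Epidote, Orthoclase, Staurolite.
That is 4 minerals.

4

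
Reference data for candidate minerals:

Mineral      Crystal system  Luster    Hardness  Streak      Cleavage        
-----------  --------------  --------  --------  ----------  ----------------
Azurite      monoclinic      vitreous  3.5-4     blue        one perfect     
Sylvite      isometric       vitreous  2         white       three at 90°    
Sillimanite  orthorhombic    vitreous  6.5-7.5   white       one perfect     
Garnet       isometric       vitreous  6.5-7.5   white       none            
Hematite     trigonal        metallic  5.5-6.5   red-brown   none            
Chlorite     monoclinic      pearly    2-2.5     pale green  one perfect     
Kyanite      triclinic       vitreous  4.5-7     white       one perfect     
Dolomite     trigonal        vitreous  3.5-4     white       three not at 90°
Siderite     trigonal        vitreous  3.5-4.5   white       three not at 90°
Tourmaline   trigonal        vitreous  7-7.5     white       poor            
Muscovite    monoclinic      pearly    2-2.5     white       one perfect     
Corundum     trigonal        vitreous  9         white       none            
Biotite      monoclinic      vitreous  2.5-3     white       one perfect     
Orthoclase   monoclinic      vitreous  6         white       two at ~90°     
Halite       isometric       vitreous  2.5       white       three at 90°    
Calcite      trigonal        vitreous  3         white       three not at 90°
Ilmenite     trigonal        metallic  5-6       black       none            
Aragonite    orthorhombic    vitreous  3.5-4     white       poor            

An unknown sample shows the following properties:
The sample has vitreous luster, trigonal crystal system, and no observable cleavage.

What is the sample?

Corundum

Vitreous luster excludes Hematite, Chlorite, Muscovite, Ilmenite.
Trigonal crystal system — Dolomite, Siderite, Tourmaline, Corundum, Calcite remain.
No observable cleavage — narrows the field to Corundum.
Corundum is the sole remaining match.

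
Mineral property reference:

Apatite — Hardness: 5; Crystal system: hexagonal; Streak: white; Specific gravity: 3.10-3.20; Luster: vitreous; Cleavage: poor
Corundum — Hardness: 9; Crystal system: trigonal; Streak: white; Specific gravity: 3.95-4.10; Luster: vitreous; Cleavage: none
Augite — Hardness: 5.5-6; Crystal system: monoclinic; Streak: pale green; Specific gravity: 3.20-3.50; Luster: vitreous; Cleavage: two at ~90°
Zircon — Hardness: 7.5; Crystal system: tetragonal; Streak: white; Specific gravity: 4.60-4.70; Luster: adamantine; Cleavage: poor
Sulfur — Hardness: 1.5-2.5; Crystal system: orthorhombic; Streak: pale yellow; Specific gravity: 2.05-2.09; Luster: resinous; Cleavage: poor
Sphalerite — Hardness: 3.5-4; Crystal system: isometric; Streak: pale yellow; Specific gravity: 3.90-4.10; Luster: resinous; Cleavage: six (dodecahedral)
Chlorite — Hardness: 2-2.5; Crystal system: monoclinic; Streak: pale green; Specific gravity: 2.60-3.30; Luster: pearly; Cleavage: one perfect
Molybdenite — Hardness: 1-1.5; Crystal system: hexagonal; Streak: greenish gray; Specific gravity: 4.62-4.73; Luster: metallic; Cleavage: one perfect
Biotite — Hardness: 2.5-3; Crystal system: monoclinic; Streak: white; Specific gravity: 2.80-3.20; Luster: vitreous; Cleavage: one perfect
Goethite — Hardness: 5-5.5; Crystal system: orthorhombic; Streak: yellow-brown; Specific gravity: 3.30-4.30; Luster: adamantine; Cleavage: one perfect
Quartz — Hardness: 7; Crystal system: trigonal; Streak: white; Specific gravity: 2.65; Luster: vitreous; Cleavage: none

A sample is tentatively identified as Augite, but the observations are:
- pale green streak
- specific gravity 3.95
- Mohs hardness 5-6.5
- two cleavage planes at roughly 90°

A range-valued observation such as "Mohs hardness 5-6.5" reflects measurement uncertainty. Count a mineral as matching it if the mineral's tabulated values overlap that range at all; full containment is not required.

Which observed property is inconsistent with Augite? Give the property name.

Pale green streak: Augite has pale green streak — within range.
Specific gravity 3.95: Augite has SG 3.20-3.50 — does not match.
Mohs hardness 5-6.5: Augite has hardness 5.5-6 — within range.
Two cleavage planes at roughly 90°: Augite has cleavage two at ~90° — within range.
The specific gravity is the one property that does not fit.

specific gravity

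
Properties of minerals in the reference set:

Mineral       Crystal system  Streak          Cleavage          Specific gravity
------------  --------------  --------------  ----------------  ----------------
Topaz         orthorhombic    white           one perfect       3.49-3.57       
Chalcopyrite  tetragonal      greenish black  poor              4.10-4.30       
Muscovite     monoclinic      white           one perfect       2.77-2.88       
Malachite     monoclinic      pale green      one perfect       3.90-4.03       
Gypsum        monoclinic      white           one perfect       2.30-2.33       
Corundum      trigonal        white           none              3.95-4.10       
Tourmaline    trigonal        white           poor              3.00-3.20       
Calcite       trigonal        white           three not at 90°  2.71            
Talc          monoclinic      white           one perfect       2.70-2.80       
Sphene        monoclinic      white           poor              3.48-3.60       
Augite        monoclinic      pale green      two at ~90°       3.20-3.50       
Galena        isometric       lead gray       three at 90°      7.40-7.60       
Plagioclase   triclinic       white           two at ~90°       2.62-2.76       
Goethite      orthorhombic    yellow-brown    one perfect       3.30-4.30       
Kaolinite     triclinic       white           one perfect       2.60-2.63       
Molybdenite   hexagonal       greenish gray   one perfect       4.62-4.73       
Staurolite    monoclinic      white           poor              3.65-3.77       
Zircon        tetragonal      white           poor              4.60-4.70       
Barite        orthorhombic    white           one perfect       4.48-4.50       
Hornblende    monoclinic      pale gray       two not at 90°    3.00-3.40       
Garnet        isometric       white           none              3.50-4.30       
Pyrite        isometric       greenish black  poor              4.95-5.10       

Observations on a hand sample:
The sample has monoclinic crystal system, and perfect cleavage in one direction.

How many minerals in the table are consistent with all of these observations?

Monoclinic crystal system: leaves Muscovite, Malachite, Gypsum, Talc, Sphene, Augite, Staurolite, Hornblende.
Perfect cleavage in one direction eliminates Sphene, Augite, Staurolite, Hornblende.
Remaining candidates: Gypsum, Malachite, Muscovite, Talc.
That is 4 minerals.

4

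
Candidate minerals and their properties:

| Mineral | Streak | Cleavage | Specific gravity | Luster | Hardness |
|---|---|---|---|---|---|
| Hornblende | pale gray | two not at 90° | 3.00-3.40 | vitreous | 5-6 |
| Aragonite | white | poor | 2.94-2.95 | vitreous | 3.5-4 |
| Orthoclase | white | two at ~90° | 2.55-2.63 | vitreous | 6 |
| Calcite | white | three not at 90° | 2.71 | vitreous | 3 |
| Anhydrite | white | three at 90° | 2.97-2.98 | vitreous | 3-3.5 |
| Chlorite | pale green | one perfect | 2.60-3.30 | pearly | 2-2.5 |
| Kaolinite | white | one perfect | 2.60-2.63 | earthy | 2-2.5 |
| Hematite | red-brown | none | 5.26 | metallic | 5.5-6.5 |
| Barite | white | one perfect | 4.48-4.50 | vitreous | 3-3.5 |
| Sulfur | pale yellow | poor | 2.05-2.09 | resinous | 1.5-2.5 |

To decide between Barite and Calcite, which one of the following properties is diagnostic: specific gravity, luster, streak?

specific gravity

Specific gravity: Barite 4.48-4.50, Calcite 2.71 — these differ.
Luster: both vitreous — identical.
Streak: both white — identical.
Of the listed properties, specific gravity is the one that separates them.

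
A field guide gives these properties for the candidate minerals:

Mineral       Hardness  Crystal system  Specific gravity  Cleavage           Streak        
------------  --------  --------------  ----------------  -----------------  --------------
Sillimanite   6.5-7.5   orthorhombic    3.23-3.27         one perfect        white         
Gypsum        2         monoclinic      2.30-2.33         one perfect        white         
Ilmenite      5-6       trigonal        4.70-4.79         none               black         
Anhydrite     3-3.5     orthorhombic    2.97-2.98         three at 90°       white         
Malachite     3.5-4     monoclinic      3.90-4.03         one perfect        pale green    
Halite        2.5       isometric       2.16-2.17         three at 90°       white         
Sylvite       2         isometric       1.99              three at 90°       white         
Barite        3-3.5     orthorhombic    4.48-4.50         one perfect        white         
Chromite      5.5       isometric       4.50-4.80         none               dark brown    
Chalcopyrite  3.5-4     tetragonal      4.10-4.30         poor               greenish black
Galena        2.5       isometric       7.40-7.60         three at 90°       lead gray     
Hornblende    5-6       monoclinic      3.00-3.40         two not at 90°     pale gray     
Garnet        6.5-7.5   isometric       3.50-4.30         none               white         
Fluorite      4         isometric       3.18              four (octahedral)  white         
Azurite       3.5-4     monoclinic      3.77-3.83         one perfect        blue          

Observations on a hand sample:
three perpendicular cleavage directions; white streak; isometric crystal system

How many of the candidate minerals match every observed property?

Three perpendicular cleavage directions: only Anhydrite, Halite, Sylvite, Galena remain.
White streak is inconsistent with Galena.
Isometric crystal system eliminates Anhydrite.
Remaining candidates: Halite, Sylvite.
That is 2 minerals.

2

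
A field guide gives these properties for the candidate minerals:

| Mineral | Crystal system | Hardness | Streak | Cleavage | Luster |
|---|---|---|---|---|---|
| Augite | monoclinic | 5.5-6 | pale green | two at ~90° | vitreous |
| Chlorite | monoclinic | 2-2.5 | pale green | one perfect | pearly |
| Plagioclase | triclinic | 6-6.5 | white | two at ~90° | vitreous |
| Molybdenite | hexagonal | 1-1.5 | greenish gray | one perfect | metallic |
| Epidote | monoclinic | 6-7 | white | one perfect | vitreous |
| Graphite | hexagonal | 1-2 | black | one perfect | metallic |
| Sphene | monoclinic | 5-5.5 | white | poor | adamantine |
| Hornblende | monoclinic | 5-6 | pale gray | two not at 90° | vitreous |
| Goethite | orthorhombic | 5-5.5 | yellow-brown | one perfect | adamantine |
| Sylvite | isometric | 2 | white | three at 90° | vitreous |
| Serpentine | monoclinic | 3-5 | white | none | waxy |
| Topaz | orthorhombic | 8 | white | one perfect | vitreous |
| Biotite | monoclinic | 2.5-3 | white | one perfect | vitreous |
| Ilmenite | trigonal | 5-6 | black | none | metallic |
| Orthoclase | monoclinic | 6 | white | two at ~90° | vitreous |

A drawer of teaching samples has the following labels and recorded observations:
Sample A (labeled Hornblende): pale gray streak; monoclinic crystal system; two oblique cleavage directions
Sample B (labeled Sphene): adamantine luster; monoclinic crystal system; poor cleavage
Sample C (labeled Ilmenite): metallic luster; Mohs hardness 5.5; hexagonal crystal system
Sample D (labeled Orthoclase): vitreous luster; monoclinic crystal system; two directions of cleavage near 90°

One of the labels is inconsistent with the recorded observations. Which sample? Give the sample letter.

Sample A: nothing contradicts Hornblende.
Sample B: nothing contradicts Sphene.
Sample C: Ilmenite has trigonal system, but the record shows hexagonal crystal system — this label is wrong.
Sample D: nothing contradicts Orthoclase.
Only sample C is inconsistent with its label.

C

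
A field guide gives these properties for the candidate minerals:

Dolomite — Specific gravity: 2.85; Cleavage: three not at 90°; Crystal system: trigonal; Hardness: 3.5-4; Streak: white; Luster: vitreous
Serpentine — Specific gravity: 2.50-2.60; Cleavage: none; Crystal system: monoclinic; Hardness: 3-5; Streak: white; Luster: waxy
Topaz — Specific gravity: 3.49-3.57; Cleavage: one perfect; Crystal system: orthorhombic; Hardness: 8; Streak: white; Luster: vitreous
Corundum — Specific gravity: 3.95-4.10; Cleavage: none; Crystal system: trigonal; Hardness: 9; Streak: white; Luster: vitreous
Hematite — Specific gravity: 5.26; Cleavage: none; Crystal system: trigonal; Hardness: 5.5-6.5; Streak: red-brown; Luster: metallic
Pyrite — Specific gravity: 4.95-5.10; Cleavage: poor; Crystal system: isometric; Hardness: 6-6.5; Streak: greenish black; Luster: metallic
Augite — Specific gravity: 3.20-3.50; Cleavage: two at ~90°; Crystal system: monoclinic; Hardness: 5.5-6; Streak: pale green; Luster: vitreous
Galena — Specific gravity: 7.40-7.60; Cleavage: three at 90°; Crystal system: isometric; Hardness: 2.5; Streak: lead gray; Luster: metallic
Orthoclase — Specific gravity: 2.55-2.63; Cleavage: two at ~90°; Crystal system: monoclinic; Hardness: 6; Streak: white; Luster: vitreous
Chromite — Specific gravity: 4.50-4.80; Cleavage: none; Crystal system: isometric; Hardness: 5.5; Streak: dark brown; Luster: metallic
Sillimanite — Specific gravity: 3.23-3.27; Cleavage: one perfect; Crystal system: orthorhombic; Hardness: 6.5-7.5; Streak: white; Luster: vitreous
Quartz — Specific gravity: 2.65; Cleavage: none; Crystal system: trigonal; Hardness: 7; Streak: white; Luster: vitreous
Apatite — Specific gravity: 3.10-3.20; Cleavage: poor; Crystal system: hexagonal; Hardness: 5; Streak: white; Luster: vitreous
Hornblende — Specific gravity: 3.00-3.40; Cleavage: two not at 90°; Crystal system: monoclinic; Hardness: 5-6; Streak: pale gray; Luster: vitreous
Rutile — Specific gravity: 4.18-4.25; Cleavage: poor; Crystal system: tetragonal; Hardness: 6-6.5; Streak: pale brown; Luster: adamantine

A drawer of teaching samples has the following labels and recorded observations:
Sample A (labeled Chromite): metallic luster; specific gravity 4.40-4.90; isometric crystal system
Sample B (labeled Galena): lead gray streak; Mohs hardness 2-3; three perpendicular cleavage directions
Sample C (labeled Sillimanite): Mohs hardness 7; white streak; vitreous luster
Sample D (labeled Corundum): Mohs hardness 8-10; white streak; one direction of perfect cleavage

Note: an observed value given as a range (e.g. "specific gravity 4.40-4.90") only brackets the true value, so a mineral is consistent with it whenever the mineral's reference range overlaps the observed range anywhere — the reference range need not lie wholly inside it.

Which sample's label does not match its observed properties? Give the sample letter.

Sample A: all recorded properties match Chromite.
Sample B: all recorded properties match Galena.
Sample C: all recorded properties match Sillimanite.
Sample D: Corundum has cleavage none, but the record shows one direction of perfect cleavage — this label is wrong.
The mislabeled specimen is D.

D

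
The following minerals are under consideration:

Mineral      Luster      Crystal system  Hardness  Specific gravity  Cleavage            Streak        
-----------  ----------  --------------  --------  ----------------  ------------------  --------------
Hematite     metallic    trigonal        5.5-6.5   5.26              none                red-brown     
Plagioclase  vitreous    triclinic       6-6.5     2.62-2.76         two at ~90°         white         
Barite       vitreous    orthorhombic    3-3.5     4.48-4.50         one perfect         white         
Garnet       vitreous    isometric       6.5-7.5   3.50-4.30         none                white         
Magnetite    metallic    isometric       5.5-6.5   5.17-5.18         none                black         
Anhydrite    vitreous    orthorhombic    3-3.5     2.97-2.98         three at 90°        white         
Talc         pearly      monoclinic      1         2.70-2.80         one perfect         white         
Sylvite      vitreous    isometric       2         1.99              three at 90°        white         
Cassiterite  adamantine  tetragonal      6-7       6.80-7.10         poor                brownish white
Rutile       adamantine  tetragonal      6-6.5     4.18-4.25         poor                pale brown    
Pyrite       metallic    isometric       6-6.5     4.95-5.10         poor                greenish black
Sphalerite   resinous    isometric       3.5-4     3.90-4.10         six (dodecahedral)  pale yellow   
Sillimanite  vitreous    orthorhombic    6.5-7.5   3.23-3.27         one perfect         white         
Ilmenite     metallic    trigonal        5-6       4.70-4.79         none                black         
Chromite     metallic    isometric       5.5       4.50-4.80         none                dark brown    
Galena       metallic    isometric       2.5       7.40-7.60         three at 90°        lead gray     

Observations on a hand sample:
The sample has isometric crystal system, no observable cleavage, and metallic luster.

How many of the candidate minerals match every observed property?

Isometric crystal system — narrows the field to Garnet, Magnetite, Sylvite, Pyrite, Sphalerite, Chromite, Galena.
No observable cleavage — Garnet, Magnetite, Chromite remain.
Metallic luster excludes Garnet.
The minerals that satisfy all observations are Chromite, Magnetite.
That is 2 minerals.

2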